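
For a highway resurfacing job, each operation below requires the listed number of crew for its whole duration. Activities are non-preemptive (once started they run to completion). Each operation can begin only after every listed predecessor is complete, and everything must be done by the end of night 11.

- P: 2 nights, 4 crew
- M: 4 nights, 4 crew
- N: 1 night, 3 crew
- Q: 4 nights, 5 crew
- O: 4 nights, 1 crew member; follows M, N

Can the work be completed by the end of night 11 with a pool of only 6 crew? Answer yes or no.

yes

Schedule P@1, M@3, N@7, Q@8, O@8: n1:4  n2:4  n3:4  n4:4  n5:4  n6:4  n7:3  n8:6  n9:6  n10:6  n11:6 — peak 6 ≤ 6.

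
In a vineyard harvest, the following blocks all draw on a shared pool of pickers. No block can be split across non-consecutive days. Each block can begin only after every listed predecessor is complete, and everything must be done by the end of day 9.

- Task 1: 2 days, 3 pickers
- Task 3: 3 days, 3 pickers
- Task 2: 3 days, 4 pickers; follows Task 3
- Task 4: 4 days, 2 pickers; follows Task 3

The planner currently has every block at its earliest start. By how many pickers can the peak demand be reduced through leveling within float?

0

Early-start peak: d1:6  d2:6  d3:3  d4:6  d5:6  d6:6  d7:2  d8:0  d9:0 ⇒ 6.
Leveled (Task 1@1, Task 3@1, Task 2@4, Task 4@4): d1:6  d2:6  d3:3  d4:6  d5:6  d6:6  d7:2  d8:0  d9:0 ⇒ 6.
Reduction 6 − 6 = 0.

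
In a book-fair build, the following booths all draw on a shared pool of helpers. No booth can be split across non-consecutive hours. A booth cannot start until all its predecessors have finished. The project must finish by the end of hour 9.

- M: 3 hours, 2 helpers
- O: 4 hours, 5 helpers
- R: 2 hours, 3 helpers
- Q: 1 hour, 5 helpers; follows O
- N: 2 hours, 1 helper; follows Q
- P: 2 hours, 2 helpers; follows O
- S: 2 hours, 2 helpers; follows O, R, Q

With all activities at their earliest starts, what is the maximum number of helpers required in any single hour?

Early-start schedule: M@1, O@1, R@1, Q@5, N@6, P@5, S@6.
Load per hour: hour 1: 10, hour 2: 10, hour 3: 7, hour 4: 5, hour 5: 7, hour 6: 5, hour 7: 3, hour 8: 0, hour 9: 0.
Peak is 10.

10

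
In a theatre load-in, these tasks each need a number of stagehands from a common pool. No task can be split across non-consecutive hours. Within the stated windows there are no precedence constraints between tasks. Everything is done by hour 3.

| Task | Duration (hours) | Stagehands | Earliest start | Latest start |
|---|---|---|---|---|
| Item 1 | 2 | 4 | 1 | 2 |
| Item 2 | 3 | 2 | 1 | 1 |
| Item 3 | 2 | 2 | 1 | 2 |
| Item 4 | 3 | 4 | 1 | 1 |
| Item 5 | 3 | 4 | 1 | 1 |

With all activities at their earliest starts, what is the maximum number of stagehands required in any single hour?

Early-start schedule: Item 1@1, Item 2@1, Item 3@1, Item 4@1, Item 5@1.
Load per hour: hour 1: 16, hour 2: 16, hour 3: 10.
Peak is 16.

16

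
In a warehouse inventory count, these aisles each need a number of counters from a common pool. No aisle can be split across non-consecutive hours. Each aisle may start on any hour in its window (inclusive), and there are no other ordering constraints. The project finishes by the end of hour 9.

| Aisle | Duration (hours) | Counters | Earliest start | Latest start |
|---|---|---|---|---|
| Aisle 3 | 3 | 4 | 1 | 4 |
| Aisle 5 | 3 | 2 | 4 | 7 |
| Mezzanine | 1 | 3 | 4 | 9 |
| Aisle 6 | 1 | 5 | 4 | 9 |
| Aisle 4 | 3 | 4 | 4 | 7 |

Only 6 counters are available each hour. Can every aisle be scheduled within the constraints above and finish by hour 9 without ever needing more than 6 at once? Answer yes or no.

yes

Schedule Aisle 3@1, Aisle 5@4, Mezzanine@4, Aisle 6@8, Aisle 4@5: h1:4  h2:4  h3:4  h4:5  h5:6  h6:6  h7:4  h8:5  h9:0 — peak 6 ≤ 6.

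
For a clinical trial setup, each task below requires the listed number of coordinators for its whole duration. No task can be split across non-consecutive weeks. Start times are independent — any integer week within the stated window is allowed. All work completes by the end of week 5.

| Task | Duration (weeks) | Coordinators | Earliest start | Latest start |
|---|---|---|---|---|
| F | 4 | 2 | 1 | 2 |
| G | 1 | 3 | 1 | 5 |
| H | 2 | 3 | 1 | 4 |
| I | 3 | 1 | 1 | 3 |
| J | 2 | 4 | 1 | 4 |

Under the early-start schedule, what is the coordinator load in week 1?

13

At early start, week 1 has: F, G, H, I, J.
Demand: 2 + 3 + 3 + 1 + 4 = 13.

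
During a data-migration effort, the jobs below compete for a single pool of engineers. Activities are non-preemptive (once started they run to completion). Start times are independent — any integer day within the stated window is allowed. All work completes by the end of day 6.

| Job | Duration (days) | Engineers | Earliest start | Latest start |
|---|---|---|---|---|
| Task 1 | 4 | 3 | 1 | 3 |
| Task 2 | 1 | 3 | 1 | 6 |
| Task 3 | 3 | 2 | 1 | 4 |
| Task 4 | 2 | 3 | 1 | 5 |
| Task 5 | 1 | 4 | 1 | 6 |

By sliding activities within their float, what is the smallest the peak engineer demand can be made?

6

Early-start (Task 1@1, Task 2@1, Task 3@1, Task 4@1, Task 5@1) gives peak 15: d1:15  d2:8  d3:5  d4:3  d5:0  d6:0.
Shift Task 3→4, Task 4→2, Task 5→5.
Schedule Task 1@1, Task 2@1, Task 3@4, Task 4@2, Task 5@5: d1:6  d2:6  d3:6  d4:5  d5:6  d6:2 — peak 6.
Total engineer-days = 31 over 6 days ⇒ peak ≥ ⌈31/6⌉ = 6, so 6 is optimal.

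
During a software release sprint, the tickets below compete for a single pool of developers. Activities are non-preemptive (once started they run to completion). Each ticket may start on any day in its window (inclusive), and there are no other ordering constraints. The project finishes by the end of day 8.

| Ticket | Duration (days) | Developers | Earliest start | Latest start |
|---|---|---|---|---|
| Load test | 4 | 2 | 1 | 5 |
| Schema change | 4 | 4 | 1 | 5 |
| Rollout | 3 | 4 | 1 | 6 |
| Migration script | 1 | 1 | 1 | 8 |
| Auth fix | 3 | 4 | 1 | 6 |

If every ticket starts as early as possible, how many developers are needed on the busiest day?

15

Early-start schedule: Load test@1, Schema change@1, Rollout@1, Migration script@1, Auth fix@1.
Load per day: day 1: 15, day 2: 14, day 3: 14, day 4: 6, day 5: 0, day 6: 0, day 7: 0, day 8: 0.
Peak is 15.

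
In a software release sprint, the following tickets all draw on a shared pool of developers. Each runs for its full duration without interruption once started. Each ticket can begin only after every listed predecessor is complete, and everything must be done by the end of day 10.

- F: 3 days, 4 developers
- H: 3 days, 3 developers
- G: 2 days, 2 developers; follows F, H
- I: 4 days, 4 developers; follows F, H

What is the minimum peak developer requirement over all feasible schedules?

Early-start (F@1, H@1, G@4, I@4) gives peak 7: d1:7  d2:7  d3:7  d4:6  d5:6  d6:4  d7:4  d8:0  d9:0  d10:0.
Shift H→4, G→7, I→7.
Schedule F@1, H@4, G@7, I@7: d1:4  d2:4  d3:4  d4:3  d5:3  d6:3  d7:6  d8:6  d9:4  d10:4 — peak 6.

6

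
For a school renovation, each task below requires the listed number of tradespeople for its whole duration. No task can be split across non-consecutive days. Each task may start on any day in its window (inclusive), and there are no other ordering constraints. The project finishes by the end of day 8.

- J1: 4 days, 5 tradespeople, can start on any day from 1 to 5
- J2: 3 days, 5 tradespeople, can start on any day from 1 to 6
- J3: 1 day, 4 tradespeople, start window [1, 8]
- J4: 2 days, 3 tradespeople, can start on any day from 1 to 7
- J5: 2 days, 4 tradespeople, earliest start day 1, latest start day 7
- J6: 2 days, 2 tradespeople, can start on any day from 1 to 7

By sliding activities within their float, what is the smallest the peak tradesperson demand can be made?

Early-start (J1@1, J2@1, J3@1, J4@1, J5@1, J6@1) gives peak 23: d1:23  d2:19  d3:10  d4:5  d5:0  d6:0  d7:0  d8:0.
Shift J2→5, J4→2, J5→4, J6→6.
Schedule J1@1, J2@5, J3@1, J4@2, J5@4, J6@6: d1:9  d2:8  d3:8  d4:9  d5:9  d6:7  d7:7  d8:0 — peak 9.

9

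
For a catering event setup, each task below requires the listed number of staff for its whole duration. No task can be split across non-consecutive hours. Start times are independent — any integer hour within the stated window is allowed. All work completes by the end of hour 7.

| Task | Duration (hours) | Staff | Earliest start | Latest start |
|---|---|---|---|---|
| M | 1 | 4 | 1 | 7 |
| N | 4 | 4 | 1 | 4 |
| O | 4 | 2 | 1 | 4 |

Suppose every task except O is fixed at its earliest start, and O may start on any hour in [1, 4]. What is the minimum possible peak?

O@1: h1:10  h2:6  h3:6  h4:6  h5:0  h6:0  h7:0 → peak 10
O@2: h1:8  h2:6  h3:6  h4:6  h5:2  h6:0  h7:0 → peak 8
O@3: h1:8  h2:4  h3:6  h4:6  h5:2  h6:2  h7:0 → peak 8
O@4: h1:8  h2:4  h3:4  h4:6  h5:2  h6:2  h7:2 → peak 8
Best is O@2, peak 8.

8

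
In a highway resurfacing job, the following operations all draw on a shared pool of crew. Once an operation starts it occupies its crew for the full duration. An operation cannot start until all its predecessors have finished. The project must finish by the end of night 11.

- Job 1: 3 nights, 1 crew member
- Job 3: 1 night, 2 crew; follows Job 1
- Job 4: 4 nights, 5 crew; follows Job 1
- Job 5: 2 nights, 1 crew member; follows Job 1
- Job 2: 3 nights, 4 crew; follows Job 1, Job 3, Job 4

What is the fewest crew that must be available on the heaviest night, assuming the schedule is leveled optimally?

Early-start (Job 1@1, Job 3@4, Job 4@4, Job 5@4, Job 2@8) gives peak 8: n1:1  n2:1  n3:1  n4:8  n5:6  n6:5  n7:5  n8:4  n9:4  n10:4  n11:0.
Shift Job 4→5, Job 5→9, Job 2→9.
Schedule Job 1@1, Job 3@4, Job 4@5, Job 5@9, Job 2@9: n1:1  n2:1  n3:1  n4:2  n5:5  n6:5  n7:5  n8:5  n9:5  n10:5  n11:4 — peak 5.

5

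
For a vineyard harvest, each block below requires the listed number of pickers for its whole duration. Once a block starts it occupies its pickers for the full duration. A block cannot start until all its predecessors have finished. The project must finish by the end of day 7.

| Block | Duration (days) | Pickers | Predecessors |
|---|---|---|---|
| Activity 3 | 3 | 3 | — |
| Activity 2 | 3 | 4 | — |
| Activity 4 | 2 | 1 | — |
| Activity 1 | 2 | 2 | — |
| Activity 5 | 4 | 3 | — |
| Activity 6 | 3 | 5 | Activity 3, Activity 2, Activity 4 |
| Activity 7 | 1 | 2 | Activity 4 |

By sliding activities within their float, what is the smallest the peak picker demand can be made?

Early-start (Activity 3@1, Activity 2@1, Activity 4@1, Activity 1@1, Activity 5@1, Activity 6@4, Activity 7@3) gives peak 13: d1:13  d2:13  d3:12  d4:8  d5:5  d6:5  d7:0.
Shift Activity 1→3, Activity 5→4, Activity 6→5, Activity 7→4.
Schedule Activity 3@1, Activity 2@1, Activity 4@1, Activity 1@3, Activity 5@4, Activity 6@5, Activity 7@4: d1:8  d2:8  d3:9  d4:7  d5:8  d6:8  d7:8 — peak 9.

9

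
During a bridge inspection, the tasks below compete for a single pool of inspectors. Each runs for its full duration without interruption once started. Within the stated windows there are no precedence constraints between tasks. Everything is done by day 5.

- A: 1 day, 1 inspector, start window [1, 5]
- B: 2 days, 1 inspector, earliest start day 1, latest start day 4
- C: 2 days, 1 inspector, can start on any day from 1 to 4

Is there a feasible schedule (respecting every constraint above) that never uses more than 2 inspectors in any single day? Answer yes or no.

yes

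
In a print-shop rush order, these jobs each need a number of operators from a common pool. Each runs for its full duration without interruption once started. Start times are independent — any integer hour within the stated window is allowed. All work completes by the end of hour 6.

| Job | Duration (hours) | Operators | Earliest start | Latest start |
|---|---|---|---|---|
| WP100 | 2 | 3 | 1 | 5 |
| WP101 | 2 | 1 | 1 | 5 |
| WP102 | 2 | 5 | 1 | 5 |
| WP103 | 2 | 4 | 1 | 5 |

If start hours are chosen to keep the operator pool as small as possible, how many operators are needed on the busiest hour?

Early-start (WP100@1, WP101@1, WP102@1, WP103@1) gives peak 13: h1:13  h2:13  h3:0  h4:0  h5:0  h6:0.
Shift WP102→3, WP103→5.
Schedule WP100@1, WP101@1, WP102@3, WP103@5: h1:4  h2:4  h3:5  h4:5  h5:4  h6:4 — peak 5.
Total operator-hours = 26 over 6 hours ⇒ peak ≥ ⌈26/6⌉ = 5, so 5 is optimal.

5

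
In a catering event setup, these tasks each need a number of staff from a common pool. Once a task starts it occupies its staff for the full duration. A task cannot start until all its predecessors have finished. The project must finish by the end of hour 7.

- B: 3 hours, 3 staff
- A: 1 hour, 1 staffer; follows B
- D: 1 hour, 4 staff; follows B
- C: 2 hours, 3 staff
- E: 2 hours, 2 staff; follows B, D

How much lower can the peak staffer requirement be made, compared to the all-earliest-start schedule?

1

Early-start peak: h1:6  h2:6  h3:3  h4:5  h5:2  h6:2  h7:0 ⇒ 6.
Leveled (B@1, A@4, D@4, C@5, E@5): h1:3  h2:3  h3:3  h4:5  h5:5  h6:5  h7:0 ⇒ 5.
Reduction 6 − 5 = 1.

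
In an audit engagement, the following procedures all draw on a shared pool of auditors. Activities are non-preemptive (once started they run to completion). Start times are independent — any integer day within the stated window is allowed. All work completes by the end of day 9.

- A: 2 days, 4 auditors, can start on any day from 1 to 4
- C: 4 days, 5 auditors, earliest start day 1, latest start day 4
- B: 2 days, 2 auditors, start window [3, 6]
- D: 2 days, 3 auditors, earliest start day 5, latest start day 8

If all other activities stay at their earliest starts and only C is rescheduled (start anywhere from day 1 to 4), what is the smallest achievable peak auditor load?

C@1: d1:9  d2:9  d3:7  d4:7  d5:3  d6:3  d7:0  d8:0  d9:0 → peak 9
C@2: d1:4  d2:9  d3:7  d4:7  d5:8  d6:3  d7:0  d8:0  d9:0 → peak 9
C@3: d1:4  d2:4  d3:7  d4:7  d5:8  d6:8  d7:0  d8:0  d9:0 → peak 8
C@4: d1:4  d2:4  d3:2  d4:7  d5:8  d6:8  d7:5  d8:0  d9:0 → peak 8
Best is C@3, peak 8.

8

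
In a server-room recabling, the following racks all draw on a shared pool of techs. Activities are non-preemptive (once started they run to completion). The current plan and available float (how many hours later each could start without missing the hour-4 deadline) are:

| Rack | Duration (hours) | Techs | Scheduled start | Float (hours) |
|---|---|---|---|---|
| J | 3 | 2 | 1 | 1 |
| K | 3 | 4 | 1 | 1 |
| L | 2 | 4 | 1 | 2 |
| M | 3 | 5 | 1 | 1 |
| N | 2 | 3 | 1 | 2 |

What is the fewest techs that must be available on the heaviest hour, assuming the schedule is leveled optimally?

15

Early-start (J@1, K@1, L@1, M@1, N@1) gives peak 18: h1:18  h2:18  h3:11  h4:0.
Shift N→3.
Schedule J@1, K@1, L@1, M@1, N@3: h1:15  h2:15  h3:14  h4:3 — peak 15.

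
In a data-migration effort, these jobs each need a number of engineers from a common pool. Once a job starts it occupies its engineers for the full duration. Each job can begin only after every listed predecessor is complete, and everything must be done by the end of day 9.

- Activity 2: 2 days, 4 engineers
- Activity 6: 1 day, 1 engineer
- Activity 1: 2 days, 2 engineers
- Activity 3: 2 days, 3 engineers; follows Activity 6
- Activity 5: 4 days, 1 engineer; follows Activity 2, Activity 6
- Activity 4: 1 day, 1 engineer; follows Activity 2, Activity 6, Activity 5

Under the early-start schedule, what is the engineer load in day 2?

9

At early start, day 2 has: Activity 2, Activity 1, Activity 3.
Demand: 4 + 2 + 3 = 9.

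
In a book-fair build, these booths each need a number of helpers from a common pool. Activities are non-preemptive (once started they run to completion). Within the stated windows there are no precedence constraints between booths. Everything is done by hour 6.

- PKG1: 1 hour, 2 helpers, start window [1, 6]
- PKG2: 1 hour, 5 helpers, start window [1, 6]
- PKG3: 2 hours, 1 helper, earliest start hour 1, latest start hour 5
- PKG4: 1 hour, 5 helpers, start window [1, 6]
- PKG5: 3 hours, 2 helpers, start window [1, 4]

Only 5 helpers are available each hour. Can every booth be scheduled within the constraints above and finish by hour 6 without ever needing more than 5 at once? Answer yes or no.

Schedule PKG1@1, PKG2@2, PKG3@3, PKG4@6, PKG5@3: h1:2  h2:5  h3:3  h4:3  h5:2  h6:5 — peak 5 ≤ 5.

yes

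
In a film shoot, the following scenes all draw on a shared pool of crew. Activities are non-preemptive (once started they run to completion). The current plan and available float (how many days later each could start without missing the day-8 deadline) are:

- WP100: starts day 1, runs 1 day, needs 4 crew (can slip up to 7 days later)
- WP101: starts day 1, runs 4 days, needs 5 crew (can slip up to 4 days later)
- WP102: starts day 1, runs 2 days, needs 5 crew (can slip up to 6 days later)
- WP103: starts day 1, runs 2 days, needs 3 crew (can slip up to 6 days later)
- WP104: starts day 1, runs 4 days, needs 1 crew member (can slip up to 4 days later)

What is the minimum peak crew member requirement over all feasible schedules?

7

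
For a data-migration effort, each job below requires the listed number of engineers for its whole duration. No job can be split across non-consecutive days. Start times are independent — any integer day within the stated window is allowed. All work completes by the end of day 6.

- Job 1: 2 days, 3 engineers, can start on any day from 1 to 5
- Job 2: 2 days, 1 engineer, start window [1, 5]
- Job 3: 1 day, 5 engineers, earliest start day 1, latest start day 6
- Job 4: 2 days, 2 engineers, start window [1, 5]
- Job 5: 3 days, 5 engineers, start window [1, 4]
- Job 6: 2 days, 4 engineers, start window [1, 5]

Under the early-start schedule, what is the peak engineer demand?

Early-start schedule: Job 1@1, Job 2@1, Job 3@1, Job 4@1, Job 5@1, Job 6@1.
Load per day: day 1: 20, day 2: 15, day 3: 5, day 4: 0, day 5: 0, day 6: 0.
Peak is 20.

20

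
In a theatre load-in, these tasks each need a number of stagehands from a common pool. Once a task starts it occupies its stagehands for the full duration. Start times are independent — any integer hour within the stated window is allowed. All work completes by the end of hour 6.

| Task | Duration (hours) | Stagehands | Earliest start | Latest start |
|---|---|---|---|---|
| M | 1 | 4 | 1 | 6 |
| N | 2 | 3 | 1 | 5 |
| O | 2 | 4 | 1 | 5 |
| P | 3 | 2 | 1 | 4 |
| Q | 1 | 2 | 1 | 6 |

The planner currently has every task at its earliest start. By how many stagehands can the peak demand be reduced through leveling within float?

10

Early-start peak: h1:15  h2:9  h3:2  h4:0  h5:0  h6:0 ⇒ 15.
Leveled (M@1, N@2, O@5, P@2, Q@4): h1:4  h2:5  h3:5  h4:4  h5:4  h6:4 ⇒ 5.
Reduction 15 − 5 = 10.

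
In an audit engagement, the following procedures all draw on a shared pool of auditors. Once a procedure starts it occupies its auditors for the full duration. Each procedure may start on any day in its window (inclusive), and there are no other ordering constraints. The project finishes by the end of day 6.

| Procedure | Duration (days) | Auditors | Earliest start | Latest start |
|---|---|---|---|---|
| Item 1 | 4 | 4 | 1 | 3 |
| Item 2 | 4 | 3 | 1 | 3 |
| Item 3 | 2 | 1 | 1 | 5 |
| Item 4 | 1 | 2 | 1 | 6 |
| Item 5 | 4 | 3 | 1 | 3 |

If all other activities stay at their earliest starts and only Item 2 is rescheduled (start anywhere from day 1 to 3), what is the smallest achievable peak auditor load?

10

Item 2@1: d1:13  d2:11  d3:10  d4:10  d5:0  d6:0 → peak 13
Item 2@2: d1:10  d2:11  d3:10  d4:10  d5:3  d6:0 → peak 11
Item 2@3: d1:10  d2:8  d3:10  d4:10  d5:3  d6:3 → peak 10
Best is Item 2@3, peak 10.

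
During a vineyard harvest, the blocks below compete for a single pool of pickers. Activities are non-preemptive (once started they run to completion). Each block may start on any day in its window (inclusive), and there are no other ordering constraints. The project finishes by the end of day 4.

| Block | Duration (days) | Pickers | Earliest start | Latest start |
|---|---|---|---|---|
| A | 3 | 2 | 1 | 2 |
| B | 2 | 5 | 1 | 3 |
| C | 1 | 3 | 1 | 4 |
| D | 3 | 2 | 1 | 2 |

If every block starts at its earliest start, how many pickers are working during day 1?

At early start, day 1 has: A, B, C, D.
Demand: 2 + 5 + 3 + 2 = 12.

12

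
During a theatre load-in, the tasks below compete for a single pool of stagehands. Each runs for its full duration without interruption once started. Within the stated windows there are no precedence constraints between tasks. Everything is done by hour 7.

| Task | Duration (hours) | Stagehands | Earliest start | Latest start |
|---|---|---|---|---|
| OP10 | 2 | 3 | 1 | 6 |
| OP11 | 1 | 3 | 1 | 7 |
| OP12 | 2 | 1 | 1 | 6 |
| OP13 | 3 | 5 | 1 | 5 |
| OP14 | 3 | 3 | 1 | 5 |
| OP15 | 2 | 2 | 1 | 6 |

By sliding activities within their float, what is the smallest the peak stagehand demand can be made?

Early-start (OP10@1, OP11@1, OP12@1, OP13@1, OP14@1, OP15@1) gives peak 17: h1:17  h2:14  h3:8  h4:0  h5:0  h6:0  h7:0.
Shift OP12→3, OP13→5, OP14→2, OP15→3.
Schedule OP10@1, OP11@1, OP12@3, OP13@5, OP14@2, OP15@3: h1:6  h2:6  h3:6  h4:6  h5:5  h6:5  h7:5 — peak 6.
Total stagehand-hours = 39 over 7 hours ⇒ peak ≥ ⌈39/7⌉ = 6, so 6 is optimal.

6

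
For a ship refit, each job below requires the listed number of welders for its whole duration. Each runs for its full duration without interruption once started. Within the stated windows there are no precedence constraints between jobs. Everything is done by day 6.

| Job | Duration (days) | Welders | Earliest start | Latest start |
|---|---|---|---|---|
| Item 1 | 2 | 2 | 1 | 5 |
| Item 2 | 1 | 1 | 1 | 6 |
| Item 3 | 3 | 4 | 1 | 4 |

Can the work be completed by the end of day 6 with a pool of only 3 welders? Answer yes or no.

no

The minimum achievable peak is 4; 3 < 4, so no feasible schedule stays within the cap.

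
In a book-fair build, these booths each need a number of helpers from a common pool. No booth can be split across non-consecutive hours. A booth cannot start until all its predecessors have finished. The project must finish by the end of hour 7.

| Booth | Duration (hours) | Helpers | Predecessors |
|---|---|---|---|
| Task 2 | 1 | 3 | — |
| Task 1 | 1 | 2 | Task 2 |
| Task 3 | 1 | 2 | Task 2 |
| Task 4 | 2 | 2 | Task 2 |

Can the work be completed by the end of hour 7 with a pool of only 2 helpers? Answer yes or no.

The minimum achievable peak is 3; 2 < 3, so no feasible schedule stays within the cap.

no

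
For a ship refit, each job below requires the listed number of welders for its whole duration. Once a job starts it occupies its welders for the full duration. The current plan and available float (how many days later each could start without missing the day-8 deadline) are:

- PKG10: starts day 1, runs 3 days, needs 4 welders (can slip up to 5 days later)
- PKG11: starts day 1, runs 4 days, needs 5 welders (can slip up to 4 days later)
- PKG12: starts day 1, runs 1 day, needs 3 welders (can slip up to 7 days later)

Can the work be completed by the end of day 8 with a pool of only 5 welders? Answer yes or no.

yes

Schedule PKG10@1, PKG11@4, PKG12@8: d1:4  d2:4  d3:4  d4:5  d5:5  d6:5  d7:5  d8:3 — peak 5 ≤ 5.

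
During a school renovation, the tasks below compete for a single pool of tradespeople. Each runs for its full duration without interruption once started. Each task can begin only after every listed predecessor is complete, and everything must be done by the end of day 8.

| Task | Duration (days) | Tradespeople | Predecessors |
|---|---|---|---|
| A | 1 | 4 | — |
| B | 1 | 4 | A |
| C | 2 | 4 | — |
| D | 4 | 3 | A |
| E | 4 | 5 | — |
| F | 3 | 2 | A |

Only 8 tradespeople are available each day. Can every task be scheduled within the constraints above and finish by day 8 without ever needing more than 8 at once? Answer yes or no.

yes

Schedule A@1, B@2, C@3, D@2, E@5, F@6: d1:4  d2:7  d3:7  d4:7  d5:8  d6:7  d7:7  d8:7 — peak 8 ≤ 8.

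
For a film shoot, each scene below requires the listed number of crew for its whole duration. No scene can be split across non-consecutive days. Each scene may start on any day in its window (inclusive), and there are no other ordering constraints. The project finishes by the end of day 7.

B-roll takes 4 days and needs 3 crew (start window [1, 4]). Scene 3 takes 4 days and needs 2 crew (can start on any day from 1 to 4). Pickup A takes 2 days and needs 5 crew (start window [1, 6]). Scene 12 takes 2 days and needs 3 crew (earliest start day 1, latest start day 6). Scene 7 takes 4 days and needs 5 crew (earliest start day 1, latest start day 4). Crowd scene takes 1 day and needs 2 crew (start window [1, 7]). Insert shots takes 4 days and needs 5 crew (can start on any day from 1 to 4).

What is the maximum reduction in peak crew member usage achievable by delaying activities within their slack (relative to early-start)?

10

Early-start peak: d1:25  d2:23  d3:15  d4:15  d5:0  d6:0  d7:0 ⇒ 25.
Leveled (B-roll@1, Scene 3@1, Pickup A@1, Scene 12@1, Scene 7@3, Crowd scene@1, Insert shots@3): d1:15  d2:13  d3:15  d4:15  d5:10  d6:10  d7:0 ⇒ 15.
Reduction 25 − 15 = 10.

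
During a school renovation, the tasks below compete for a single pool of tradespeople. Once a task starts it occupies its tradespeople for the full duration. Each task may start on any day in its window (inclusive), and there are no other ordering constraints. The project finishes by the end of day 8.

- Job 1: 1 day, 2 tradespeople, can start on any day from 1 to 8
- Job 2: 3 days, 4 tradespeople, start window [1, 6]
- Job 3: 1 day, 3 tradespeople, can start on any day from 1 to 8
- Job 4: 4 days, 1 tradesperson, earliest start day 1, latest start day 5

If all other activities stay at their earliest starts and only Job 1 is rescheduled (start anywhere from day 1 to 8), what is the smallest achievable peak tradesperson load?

Job 1@1: d1:10  d2:5  d3:5  d4:1  d5:0  d6:0  d7:0  d8:0 → peak 10
Job 1@2: d1:8  d2:7  d3:5  d4:1  d5:0  d6:0  d7:0  d8:0 → peak 8
Job 1@3: d1:8  d2:5  d3:7  d4:1  d5:0  d6:0  d7:0  d8:0 → peak 8
Job 1@4: d1:8  d2:5  d3:5  d4:3  d5:0  d6:0  d7:0  d8:0 → peak 8
Job 1@5: d1:8  d2:5  d3:5  d4:1  d5:2  d6:0  d7:0  d8:0 → peak 8
Job 1@6: d1:8  d2:5  d3:5  d4:1  d5:0  d6:2  d7:0  d8:0 → peak 8
Job 1@7: d1:8  d2:5  d3:5  d4:1  d5:0  d6:0  d7:2  d8:0 → peak 8
Job 1@8: d1:8  d2:5  d3:5  d4:1  d5:0  d6:0  d7:0  d8:2 → peak 8
Best is Job 1@2, peak 8.

8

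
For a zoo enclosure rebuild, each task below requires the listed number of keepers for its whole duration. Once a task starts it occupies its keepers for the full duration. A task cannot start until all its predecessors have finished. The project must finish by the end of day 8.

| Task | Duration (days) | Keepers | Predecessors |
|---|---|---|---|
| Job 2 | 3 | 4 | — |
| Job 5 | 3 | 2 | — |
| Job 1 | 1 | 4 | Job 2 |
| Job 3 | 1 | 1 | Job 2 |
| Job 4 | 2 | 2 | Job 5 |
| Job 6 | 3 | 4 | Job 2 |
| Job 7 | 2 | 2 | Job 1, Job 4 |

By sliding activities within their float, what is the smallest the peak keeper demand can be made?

6

Early-start (Job 2@1, Job 5@1, Job 1@4, Job 3@4, Job 4@4, Job 6@4, Job 7@6) gives peak 11: d1:6  d2:6  d3:6  d4:11  d5:6  d6:6  d7:2  d8:0.
Shift Job 4→5, Job 6→5, Job 7→7.
Schedule Job 2@1, Job 5@1, Job 1@4, Job 3@4, Job 4@5, Job 6@5, Job 7@7: d1:6  d2:6  d3:6  d4:5  d5:6  d6:6  d7:6  d8:2 — peak 6.
Total keeper-days = 43 over 8 days ⇒ peak ≥ ⌈43/8⌉ = 6, so 6 is optimal.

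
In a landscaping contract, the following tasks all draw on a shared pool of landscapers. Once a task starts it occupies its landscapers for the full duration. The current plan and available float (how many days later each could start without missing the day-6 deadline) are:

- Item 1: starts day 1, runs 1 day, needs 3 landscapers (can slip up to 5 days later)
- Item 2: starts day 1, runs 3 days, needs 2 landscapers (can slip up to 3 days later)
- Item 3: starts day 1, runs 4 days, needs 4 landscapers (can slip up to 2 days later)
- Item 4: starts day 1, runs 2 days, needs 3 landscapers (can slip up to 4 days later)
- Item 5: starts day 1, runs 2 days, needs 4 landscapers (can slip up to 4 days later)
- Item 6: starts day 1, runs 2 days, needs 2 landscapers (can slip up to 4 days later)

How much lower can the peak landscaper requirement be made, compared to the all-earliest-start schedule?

Early-start peak: d1:18  d2:15  d3:6  d4:4  d5:0  d6:0 ⇒ 18.
Leveled (Item 1@1, Item 2@1, Item 3@3, Item 4@1, Item 5@4, Item 6@2): d1:8  d2:7  d3:8  d4:8  d5:8  d6:4 ⇒ 8.
Reduction 18 − 8 = 10.

10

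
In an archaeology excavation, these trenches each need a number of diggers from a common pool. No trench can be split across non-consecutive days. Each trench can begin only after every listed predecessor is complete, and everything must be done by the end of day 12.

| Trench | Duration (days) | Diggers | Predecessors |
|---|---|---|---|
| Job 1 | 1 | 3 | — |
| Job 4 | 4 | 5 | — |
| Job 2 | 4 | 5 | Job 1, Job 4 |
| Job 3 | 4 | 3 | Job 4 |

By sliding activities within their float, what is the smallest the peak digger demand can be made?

6

Early-start (Job 1@1, Job 4@1, Job 2@5, Job 3@5) gives peak 8: d1:8  d2:5  d3:5  d4:5  d5:8  d6:8  d7:8  d8:8  d9:0  d10:0  d11:0  d12:0.
Shift Job 1→5, Job 2→9.
Schedule Job 1@5, Job 4@1, Job 2@9, Job 3@5: d1:5  d2:5  d3:5  d4:5  d5:6  d6:3  d7:3  d8:3  d9:5  d10:5  d11:5  d12:5 — peak 6.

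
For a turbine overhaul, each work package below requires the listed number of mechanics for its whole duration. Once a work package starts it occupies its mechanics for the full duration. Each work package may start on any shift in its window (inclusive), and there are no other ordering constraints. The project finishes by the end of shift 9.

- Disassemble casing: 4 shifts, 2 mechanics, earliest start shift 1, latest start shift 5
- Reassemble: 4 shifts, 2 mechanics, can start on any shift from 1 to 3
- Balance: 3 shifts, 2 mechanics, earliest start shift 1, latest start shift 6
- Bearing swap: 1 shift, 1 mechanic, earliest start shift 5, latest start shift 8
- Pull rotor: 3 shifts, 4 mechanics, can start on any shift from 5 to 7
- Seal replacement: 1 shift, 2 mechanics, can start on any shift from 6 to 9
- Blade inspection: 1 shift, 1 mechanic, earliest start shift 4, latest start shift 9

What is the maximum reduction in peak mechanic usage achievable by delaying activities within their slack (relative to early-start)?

0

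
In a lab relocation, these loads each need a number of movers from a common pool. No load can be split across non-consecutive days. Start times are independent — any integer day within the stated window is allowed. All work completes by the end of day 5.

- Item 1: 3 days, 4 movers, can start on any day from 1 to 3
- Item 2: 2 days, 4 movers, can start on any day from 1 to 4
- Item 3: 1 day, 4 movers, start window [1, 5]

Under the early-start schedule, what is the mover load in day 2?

At early start, day 2 has: Item 1, Item 2.
Demand: 4 + 4 = 8.

8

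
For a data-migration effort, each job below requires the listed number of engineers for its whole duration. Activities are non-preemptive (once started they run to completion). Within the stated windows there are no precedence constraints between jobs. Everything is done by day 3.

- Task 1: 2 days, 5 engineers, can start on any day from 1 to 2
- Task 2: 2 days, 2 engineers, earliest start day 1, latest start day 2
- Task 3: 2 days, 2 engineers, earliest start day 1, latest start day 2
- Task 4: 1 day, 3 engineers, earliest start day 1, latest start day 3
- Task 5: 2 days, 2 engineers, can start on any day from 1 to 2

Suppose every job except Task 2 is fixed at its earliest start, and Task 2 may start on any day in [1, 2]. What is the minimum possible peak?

12

Task 2@1: d1:14  d2:11  d3:0 → peak 14
Task 2@2: d1:12  d2:11  d3:2 → peak 12
Best is Task 2@2, peak 12.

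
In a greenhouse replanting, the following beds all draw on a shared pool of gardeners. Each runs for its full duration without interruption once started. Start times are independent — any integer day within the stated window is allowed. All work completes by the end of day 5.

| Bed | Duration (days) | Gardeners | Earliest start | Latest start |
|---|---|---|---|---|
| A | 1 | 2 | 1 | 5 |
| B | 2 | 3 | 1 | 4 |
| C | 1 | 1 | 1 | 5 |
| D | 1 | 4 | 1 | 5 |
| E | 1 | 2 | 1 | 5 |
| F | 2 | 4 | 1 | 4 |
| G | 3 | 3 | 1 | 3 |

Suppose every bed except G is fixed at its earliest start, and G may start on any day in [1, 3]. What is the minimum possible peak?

G@1: d1:19  d2:10  d3:3  d4:0  d5:0 → peak 19
G@2: d1:16  d2:10  d3:3  d4:3  d5:0 → peak 16
G@3: d1:16  d2:7  d3:3  d4:3  d5:3 → peak 16
Best is G@2, peak 16.

16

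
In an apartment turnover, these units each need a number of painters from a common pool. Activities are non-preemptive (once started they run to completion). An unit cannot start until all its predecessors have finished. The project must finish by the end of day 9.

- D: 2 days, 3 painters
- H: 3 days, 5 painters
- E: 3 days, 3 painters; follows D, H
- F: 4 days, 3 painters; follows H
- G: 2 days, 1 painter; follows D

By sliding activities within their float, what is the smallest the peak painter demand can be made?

6

Early-start (D@1, H@1, E@4, F@4, G@3) gives peak 8: d1:8  d2:8  d3:6  d4:7  d5:6  d6:6  d7:3  d8:0  d9:0.
Shift H→3, E→6, F→6.
Schedule D@1, H@3, E@6, F@6, G@3: d1:3  d2:3  d3:6  d4:6  d5:5  d6:6  d7:6  d8:6  d9:3 — peak 6.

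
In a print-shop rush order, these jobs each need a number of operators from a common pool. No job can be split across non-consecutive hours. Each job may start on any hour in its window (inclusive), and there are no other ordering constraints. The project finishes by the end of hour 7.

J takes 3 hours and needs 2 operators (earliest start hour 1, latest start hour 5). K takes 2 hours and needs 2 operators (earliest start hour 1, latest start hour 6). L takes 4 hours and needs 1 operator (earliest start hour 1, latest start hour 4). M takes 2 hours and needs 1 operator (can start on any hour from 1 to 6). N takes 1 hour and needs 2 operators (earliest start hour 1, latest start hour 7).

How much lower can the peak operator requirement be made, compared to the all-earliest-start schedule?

Early-start peak: h1:8  h2:6  h3:3  h4:1  h5:0  h6:0  h7:0 ⇒ 8.
Leveled (J@1, K@4, L@1, M@5, N@6): h1:3  h2:3  h3:3  h4:3  h5:3  h6:3  h7:0 ⇒ 3.
Reduction 8 − 3 = 5.

5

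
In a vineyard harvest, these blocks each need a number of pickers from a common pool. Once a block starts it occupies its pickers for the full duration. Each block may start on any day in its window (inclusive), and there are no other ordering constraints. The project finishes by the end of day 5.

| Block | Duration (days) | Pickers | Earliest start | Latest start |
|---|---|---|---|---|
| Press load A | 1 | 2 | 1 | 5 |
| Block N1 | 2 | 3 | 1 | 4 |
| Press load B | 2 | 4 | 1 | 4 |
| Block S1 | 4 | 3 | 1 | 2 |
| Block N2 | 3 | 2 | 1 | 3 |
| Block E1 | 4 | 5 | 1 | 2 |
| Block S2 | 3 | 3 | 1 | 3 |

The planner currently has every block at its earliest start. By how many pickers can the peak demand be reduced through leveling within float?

Early-start peak: d1:22  d2:20  d3:13  d4:8  d5:0 ⇒ 22.
Leveled (Press load A@1, Block N1@1, Press load B@4, Block S1@1, Block N2@3, Block E1@2, Block S2@1): d1:11  d2:14  d3:13  d4:14  d5:11 ⇒ 14.
Reduction 22 − 14 = 8.

8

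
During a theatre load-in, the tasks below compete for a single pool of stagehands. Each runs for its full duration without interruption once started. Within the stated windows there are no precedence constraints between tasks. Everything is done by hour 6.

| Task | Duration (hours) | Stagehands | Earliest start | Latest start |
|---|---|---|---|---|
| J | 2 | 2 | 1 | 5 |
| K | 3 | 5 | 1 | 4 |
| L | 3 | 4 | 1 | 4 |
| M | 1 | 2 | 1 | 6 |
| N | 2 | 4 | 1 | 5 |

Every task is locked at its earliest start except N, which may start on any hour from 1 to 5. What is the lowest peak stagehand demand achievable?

N@1: h1:17  h2:15  h3:9  h4:0  h5:0  h6:0 → peak 17
N@2: h1:13  h2:15  h3:13  h4:0  h5:0  h6:0 → peak 15
N@3: h1:13  h2:11  h3:13  h4:4  h5:0  h6:0 → peak 13
N@4: h1:13  h2:11  h3:9  h4:4  h5:4  h6:0 → peak 13
N@5: h1:13  h2:11  h3:9  h4:0  h5:4  h6:4 → peak 13
Best is N@3, peak 13.

13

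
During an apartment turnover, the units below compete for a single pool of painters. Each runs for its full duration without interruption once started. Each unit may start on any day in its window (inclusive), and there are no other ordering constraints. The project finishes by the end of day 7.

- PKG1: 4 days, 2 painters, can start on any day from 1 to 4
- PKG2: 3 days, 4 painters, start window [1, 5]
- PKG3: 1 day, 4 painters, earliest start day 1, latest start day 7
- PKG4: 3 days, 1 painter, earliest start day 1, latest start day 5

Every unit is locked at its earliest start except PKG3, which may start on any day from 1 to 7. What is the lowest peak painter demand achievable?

PKG3@1: d1:11  d2:7  d3:7  d4:2  d5:0  d6:0  d7:0 → peak 11
PKG3@2: d1:7  d2:11  d3:7  d4:2  d5:0  d6:0  d7:0 → peak 11
PKG3@3: d1:7  d2:7  d3:11  d4:2  d5:0  d6:0  d7:0 → peak 11
PKG3@4: d1:7  d2:7  d3:7  d4:6  d5:0  d6:0  d7:0 → peak 7
PKG3@5: d1:7  d2:7  d3:7  d4:2  d5:4  d6:0  d7:0 → peak 7
PKG3@6: d1:7  d2:7  d3:7  d4:2  d5:0  d6:4  d7:0 → peak 7
PKG3@7: d1:7  d2:7  d3:7  d4:2  d5:0  d6:0  d7:4 → peak 7
Best is PKG3@4, peak 7.

7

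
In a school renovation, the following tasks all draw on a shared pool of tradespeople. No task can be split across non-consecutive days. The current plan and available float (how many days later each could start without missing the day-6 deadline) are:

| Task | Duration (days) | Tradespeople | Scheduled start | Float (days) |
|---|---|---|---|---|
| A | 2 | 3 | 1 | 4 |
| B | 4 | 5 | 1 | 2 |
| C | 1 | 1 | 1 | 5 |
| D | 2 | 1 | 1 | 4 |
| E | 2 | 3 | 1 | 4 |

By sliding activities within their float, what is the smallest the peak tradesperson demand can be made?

Early-start (A@1, B@1, C@1, D@1, E@1) gives peak 13: d1:13  d2:12  d3:5  d4:5  d5:0  d6:0.
Shift B→3, C→3, D→4.
Schedule A@1, B@3, C@3, D@4, E@1: d1:6  d2:6  d3:6  d4:6  d5:6  d6:5 — peak 6.
Total tradesperson-days = 35 over 6 days ⇒ peak ≥ ⌈35/6⌉ = 6, so 6 is optimal.

6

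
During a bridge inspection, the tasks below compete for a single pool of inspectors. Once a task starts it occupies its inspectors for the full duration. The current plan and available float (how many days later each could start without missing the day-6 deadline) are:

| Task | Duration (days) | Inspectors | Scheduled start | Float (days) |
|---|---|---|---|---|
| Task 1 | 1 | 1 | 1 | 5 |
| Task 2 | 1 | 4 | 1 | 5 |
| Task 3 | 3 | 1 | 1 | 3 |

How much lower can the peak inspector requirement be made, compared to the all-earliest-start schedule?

Early-start peak: d1:6  d2:1  d3:1  d4:0  d5:0  d6:0 ⇒ 6.
Leveled (Task 1@1, Task 2@2, Task 3@3): d1:1  d2:4  d3:1  d4:1  d5:1  d6:0 ⇒ 4.
Reduction 6 − 4 = 2.

2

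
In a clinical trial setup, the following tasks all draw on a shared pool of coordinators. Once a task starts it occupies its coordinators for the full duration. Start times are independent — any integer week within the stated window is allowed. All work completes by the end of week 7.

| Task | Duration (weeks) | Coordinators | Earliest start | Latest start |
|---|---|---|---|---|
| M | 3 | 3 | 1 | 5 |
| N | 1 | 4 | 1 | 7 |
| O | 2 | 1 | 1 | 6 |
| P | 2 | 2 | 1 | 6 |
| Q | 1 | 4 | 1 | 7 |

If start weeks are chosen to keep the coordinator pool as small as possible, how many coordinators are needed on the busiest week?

4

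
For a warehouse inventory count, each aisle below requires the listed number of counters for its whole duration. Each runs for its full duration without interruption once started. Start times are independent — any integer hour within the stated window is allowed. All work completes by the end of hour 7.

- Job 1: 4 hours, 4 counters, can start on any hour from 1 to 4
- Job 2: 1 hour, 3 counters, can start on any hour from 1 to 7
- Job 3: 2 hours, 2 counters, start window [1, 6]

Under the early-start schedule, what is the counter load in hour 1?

At early start, hour 1 has: Job 1, Job 2, Job 3.
Demand: 4 + 3 + 2 = 9.

9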